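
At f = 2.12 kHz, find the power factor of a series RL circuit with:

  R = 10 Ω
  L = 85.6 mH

Step 1 — Angular frequency: ω = 2π·f = 2π·2120 = 1.332e+04 rad/s.
Step 2 — Component impedances:
  R: Z = R = 10 Ω
  L: Z = jωL = j·1.332e+04·0.0856 = 0 + j1140 Ω
Step 3 — Series combination: Z_total = R + L = 10 + j1140 Ω = 1140∠89.5° Ω.
Step 4 — Power factor: PF = cos(φ) = Re(Z)/|Z| = 10/1140.3 = 0.00877.
Step 5 — Type: Im(Z) = 1140 ⇒ lagging (phase φ = 89.5°).

PF = 0.00877 (lagging, φ = 89.5°)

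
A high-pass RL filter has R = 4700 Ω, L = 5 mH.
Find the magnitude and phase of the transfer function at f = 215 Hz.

Step 1 — Angular frequency: ω = 2π·215 = 1351 rad/s.
Step 2 — Transfer function: H(jω) = jωL/(R + jωL).
Step 3 — Numerator jωL = j·6.754; denominator R + jωL = 4700 + j6.754.
Step 4 — H = 2.065e-06 + j0.001437.
Step 5 — Magnitude: |H| = 0.001437 (-56.9 dB); phase: φ = 89.9°.

|H| = 0.001437 (-56.9 dB), φ = 89.9°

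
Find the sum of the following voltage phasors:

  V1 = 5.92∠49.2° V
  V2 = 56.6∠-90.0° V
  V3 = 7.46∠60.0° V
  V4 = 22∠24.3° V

Step 1 — Convert each phasor to rectangular form:
  V1 = 5.92·(cos(49.2°) + j·sin(49.2°)) = 3.868 + j4.481 V
  V2 = 56.6·(cos(-90.0°) + j·sin(-90.0°)) = 0 - j56.6 V
  V3 = 7.46·(cos(60.0°) + j·sin(60.0°)) = 3.73 + j6.461 V
  V4 = 22·(cos(24.3°) + j·sin(24.3°)) = 20.05 + j9.053 V
Step 2 — Sum components: V_total = 27.65 - j36.6 V.
Step 3 — Convert to polar: |V_total| = 45.87 V, ∠V_total = -52.9°.

V_total = 45.87∠-52.9° V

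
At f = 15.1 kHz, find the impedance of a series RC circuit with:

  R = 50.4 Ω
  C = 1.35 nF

Step 1 — Angular frequency: ω = 2π·f = 2π·1.51e+04 = 9.488e+04 rad/s.
Step 2 — Component impedances:
  R: Z = R = 50.4 Ω
  C: Z = 1/(jωC) = -j/(ω·C) = 0 - j7807 Ω
Step 3 — Series combination: Z_total = R + C = 50.4 - j7807 Ω = 7808∠-89.6° Ω.

Z = 50.4 - j7807 Ω = 7808∠-89.6° Ω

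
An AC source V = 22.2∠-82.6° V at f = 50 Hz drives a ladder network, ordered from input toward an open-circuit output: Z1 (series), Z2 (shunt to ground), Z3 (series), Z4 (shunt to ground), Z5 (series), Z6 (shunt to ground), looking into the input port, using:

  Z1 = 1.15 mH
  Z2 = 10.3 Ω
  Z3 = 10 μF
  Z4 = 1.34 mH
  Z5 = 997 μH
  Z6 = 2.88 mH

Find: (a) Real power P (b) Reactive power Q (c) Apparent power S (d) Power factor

Step 1 — Angular frequency: ω = 2π·f = 2π·50 = 314.2 rad/s.
Step 2 — Component impedances:
  Z1: Z = jωL = j·314.2·0.00115 = 0 + j0.3613 Ω
  Z2: Z = R = 10.3 Ω
  Z3: Z = 1/(jωC) = -j/(ω·C) = 0 - j318.3 Ω
  Z4: Z = jωL = j·314.2·0.00134 = 0 + j0.421 Ω
  Z5: Z = jωL = j·314.2·0.000997 = 0 + j0.3132 Ω
  Z6: Z = jωL = j·314.2·0.00288 = 0 + j0.9048 Ω
Step 3 — Ladder network (open output): work backward from the far end, alternating series and parallel combinations. Z_in = 10.29 + j0.02801 Ω = 10.29∠0.2° Ω.
Step 4 — Source phasor: V = 22.2∠-82.6° V = 2.859 - j22.02 V.
Step 5 — Current: I = V / Z = 0.2721 - j2.14 A = 2.158∠-82.8° A.
Step 6 — Complex power: S = V·I* = 47.9 + j0.1304 VA.
Step 7 — Real power: P = Re(S) = 47.9 W.
Step 8 — Reactive power: Q = Im(S) = 0.1304 VAR.
Step 9 — Apparent power: |S| = 47.9 VA.
Step 10 — Power factor: PF = P/|S| = 1 (lagging).

(a) P = 47.9 W  (b) Q = 0.1304 VAR  (c) S = 47.9 VA  (d) PF = 1 (lagging)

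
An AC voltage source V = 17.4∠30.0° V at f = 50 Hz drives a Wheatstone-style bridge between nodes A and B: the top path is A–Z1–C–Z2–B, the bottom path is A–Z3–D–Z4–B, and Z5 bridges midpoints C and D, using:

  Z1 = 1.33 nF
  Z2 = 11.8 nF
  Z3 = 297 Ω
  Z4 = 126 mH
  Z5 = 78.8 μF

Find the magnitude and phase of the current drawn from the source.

Step 1 — Angular frequency: ω = 2π·f = 2π·50 = 314.2 rad/s.
Step 2 — Component impedances:
  Z1: Z = 1/(jωC) = -j/(ω·C) = 0 - j2.393e+06 Ω
  Z2: Z = 1/(jωC) = -j/(ω·C) = 0 - j2.698e+05 Ω
  Z3: Z = R = 297 Ω
  Z4: Z = jωL = j·314.2·0.126 = 0 + j39.58 Ω
  Z5: Z = 1/(jωC) = -j/(ω·C) = 0 - j40.39 Ω
Step 3 — Bridge requires nodal analysis (the Z5 bridge couples midpoints C and D, so the two paths cannot be reduced to a simple series/parallel combination). Setting node B to ground and injecting 1 A at node A, the 3-node admittance system at A, C, D solves to V_A = Z_AB = 297 + j39.55 Ω = 299.6∠7.6° Ω.
Step 4 — Source phasor: V = 17.4∠30.0° V = 15.07 + j8.7 V.
Step 5 — Ohm's law: I = V / Z_total = (15.07 + j8.7) / (297 + j39.55) = 0.05369 + j0.02214 A.
Step 6 — Convert to polar: |I| = 0.05807 A, ∠I = 22.4°.

I = 0.05807∠22.4° A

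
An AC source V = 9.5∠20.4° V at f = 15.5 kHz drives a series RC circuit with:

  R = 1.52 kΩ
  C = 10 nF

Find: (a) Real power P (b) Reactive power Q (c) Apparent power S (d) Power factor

Step 1 — Angular frequency: ω = 2π·f = 2π·1.55e+04 = 9.739e+04 rad/s.
Step 2 — Component impedances:
  R: Z = R = 1520 Ω
  C: Z = 1/(jωC) = -j/(ω·C) = 0 - j1027 Ω
Step 3 — Series combination: Z_total = R + C = 1520 - j1027 Ω = 1834∠-34.0° Ω.
Step 4 — Source phasor: V = 9.5∠20.4° V = 8.904 + j3.311 V.
Step 5 — Current: I = V / Z = 0.003012 + j0.004213 A = 0.005179∠54.4° A.
Step 6 — Complex power: S = V·I* = 0.04077 - j0.02754 VA.
Step 7 — Real power: P = Re(S) = 0.04077 W.
Step 8 — Reactive power: Q = Im(S) = -0.02754 VAR.
Step 9 — Apparent power: |S| = 0.0492 VA.
Step 10 — Power factor: PF = P/|S| = 0.8286 (leading).

(a) P = 0.04077 W  (b) Q = -0.02754 VAR  (c) S = 0.0492 VA  (d) PF = 0.8286 (leading)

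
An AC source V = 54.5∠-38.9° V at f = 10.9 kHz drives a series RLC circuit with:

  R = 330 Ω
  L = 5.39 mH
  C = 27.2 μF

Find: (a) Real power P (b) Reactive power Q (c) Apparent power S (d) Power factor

Step 1 — Angular frequency: ω = 2π·f = 2π·1.09e+04 = 6.849e+04 rad/s.
Step 2 — Component impedances:
  R: Z = R = 330 Ω
  L: Z = jωL = j·6.849e+04·0.00539 = 0 + j369.1 Ω
  C: Z = 1/(jωC) = -j/(ω·C) = 0 - j0.5368 Ω
Step 3 — Series combination: Z_total = R + L + C = 330 + j368.6 Ω = 494.7∠48.2° Ω.
Step 4 — Source phasor: V = 54.5∠-38.9° V = 42.41 - j34.22 V.
Step 5 — Current: I = V / Z = 0.005644 - j0.11 A = 0.1102∠-87.1° A.
Step 6 — Complex power: S = V·I* = 4.004 + j4.473 VA.
Step 7 — Real power: P = Re(S) = 4.004 W.
Step 8 — Reactive power: Q = Im(S) = 4.473 VAR.
Step 9 — Apparent power: |S| = 6.004 VA.
Step 10 — Power factor: PF = P/|S| = 0.667 (lagging).

(a) P = 4.004 W  (b) Q = 4.473 VAR  (c) S = 6.004 VA  (d) PF = 0.667 (lagging)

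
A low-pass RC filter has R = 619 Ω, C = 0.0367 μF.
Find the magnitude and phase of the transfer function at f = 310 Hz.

Step 1 — Angular frequency: ω = 2π·310 = 1948 rad/s.
Step 2 — Transfer function: H(jω) = 1/(1 + jωRC).
Step 3 — Denominator: 1 + jωRC = 1 + j·1948·619·3.67e-08 = 1 + j0.04425.
Step 4 — H = 0.998 - j0.04416.
Step 5 — Magnitude: |H| = 0.999 (-0.0 dB); phase: φ = -2.5°.

|H| = 0.999 (-0.0 dB), φ = -2.5°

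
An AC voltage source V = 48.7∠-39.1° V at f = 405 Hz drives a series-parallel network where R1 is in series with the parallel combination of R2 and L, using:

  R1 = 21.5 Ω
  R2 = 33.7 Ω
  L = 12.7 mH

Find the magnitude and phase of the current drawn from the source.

Step 1 — Angular frequency: ω = 2π·f = 2π·405 = 2545 rad/s.
Step 2 — Component impedances:
  R1: Z = R = 21.5 Ω
  R2: Z = R = 33.7 Ω
  L: Z = jωL = j·2545·0.0127 = 0 + j32.32 Ω
Step 3 — Parallel branch: R2 || L = 1/(1/R2 + 1/L) = 16.14 + j16.84 Ω.
Step 4 — Series with R1: Z_total = R1 + (R2 || L) = 37.64 + j16.84 Ω = 41.24∠24.1° Ω.
Step 5 — Source phasor: V = 48.7∠-39.1° V = 37.79 - j30.71 V.
Step 6 — Ohm's law: I = V / Z_total = (37.79 - j30.71) / (37.64 + j16.84) = 0.5326 - j1.054 A.
Step 7 — Convert to polar: |I| = 1.181 A, ∠I = -63.2°.

I = 1.181∠-63.2° A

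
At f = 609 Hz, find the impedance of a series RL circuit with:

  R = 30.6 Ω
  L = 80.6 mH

Step 1 — Angular frequency: ω = 2π·f = 2π·609 = 3826 rad/s.
Step 2 — Component impedances:
  R: Z = R = 30.6 Ω
  L: Z = jωL = j·3826·0.0806 = 0 + j308.4 Ω
Step 3 — Series combination: Z_total = R + L = 30.6 + j308.4 Ω = 309.9∠84.3° Ω.

Z = 30.6 + j308.4 Ω = 309.9∠84.3° Ω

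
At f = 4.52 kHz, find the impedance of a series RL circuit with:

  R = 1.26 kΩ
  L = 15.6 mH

Step 1 — Angular frequency: ω = 2π·f = 2π·4520 = 2.84e+04 rad/s.
Step 2 — Component impedances:
  R: Z = R = 1260 Ω
  L: Z = jωL = j·2.84e+04·0.0156 = 0 + j443 Ω
Step 3 — Series combination: Z_total = R + L = 1260 + j443 Ω = 1336∠19.4° Ω.

Z = 1260 + j443 Ω = 1336∠19.4° Ω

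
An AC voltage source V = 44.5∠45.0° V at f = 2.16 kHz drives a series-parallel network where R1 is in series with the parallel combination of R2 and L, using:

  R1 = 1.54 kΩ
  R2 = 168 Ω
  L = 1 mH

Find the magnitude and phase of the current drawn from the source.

Step 1 — Angular frequency: ω = 2π·f = 2π·2160 = 1.357e+04 rad/s.
Step 2 — Component impedances:
  R1: Z = R = 1540 Ω
  R2: Z = R = 168 Ω
  L: Z = jωL = j·1.357e+04·0.001 = 0 + j13.57 Ω
Step 3 — Parallel branch: R2 || L = 1/(1/R2 + 1/L) = 1.089 + j13.48 Ω.
Step 4 — Series with R1: Z_total = R1 + (R2 || L) = 1541 + j13.48 Ω = 1541∠0.5° Ω.
Step 5 — Source phasor: V = 44.5∠45.0° V = 31.47 + j31.47 V.
Step 6 — Ohm's law: I = V / Z_total = (31.47 + j31.47) / (1541 + j13.48) = 0.0206 + j0.02024 A.
Step 7 — Convert to polar: |I| = 0.02887 A, ∠I = 44.5°.

I = 0.02887∠44.5° A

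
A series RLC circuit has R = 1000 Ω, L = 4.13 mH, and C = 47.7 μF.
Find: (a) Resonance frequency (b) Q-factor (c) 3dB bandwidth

Step 1 — Resonance condition Im(Z)=0 gives ω₀ = 1/√(LC).
Step 2 — ω₀ = 1/√(0.00413·4.77e-05) = 2253 rad/s.
Step 3 — f₀ = ω₀/(2π) = 358.6 Hz.
Step 4 — Series Q: Q = ω₀L/R = 2253·0.00413/1000 = 0.009305.
Step 5 — 3dB bandwidth: Δω = ω₀/Q = 2.421e+05 rad/s; BW = Δω/(2π) = 3.854e+04 Hz.

(a) f₀ = 358.6 Hz  (b) Q = 0.009305  (c) BW = 3.854e+04 Hz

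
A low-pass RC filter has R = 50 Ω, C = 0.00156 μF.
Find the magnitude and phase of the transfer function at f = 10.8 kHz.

Step 1 — Angular frequency: ω = 2π·1.08e+04 = 6.786e+04 rad/s.
Step 2 — Transfer function: H(jω) = 1/(1 + jωRC).
Step 3 — Denominator: 1 + jωRC = 1 + j·6.786e+04·50·1.56e-09 = 1 + j0.005293.
Step 4 — H = 1 - j0.005293.
Step 5 — Magnitude: |H| = 1 (-0.0 dB); phase: φ = -0.3°.

|H| = 1 (-0.0 dB), φ = -0.3°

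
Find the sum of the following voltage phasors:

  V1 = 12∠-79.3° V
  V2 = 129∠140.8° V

Step 1 — Convert each phasor to rectangular form:
  V1 = 12·(cos(-79.3°) + j·sin(-79.3°)) = 2.228 - j11.79 V
  V2 = 129·(cos(140.8°) + j·sin(140.8°)) = -99.97 + j81.53 V
Step 2 — Sum components: V_total = -97.74 + j69.74 V.
Step 3 — Convert to polar: |V_total| = 120.1 V, ∠V_total = 144.5°.

V_total = 120.1∠144.5° V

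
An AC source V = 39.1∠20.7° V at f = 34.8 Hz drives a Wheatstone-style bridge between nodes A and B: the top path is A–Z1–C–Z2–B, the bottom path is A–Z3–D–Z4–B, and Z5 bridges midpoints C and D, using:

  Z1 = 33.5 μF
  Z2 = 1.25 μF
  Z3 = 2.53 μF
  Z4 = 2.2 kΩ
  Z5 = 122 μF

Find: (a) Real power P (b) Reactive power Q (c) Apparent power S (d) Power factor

Step 1 — Angular frequency: ω = 2π·f = 2π·34.8 = 218.7 rad/s.
Step 2 — Component impedances:
  Z1: Z = 1/(jωC) = -j/(ω·C) = 0 - j136.5 Ω
  Z2: Z = 1/(jωC) = -j/(ω·C) = 0 - j3659 Ω
  Z3: Z = 1/(jωC) = -j/(ω·C) = 0 - j1808 Ω
  Z4: Z = R = 2200 Ω
  Z5: Z = 1/(jωC) = -j/(ω·C) = 0 - j37.49 Ω
Step 3 — Bridge requires nodal analysis (the Z5 bridge couples midpoints C and D, so the two paths cannot be reduced to a simple series/parallel combination). Setting node B to ground and injecting 1 A at node A, the 3-node admittance system at A, C, D solves to V_A = Z_AB = 1594 - j1108 Ω = 1941∠-34.8° Ω.
Step 4 — Source phasor: V = 39.1∠20.7° V = 36.58 + j13.82 V.
Step 5 — Current: I = V / Z = 0.01141 + j0.0166 A = 0.02014∠55.5° A.
Step 6 — Complex power: S = V·I* = 0.6468 - j0.4493 VA.
Step 7 — Real power: P = Re(S) = 0.6468 W.
Step 8 — Reactive power: Q = Im(S) = -0.4493 VAR.
Step 9 — Apparent power: |S| = 0.7875 VA.
Step 10 — Power factor: PF = P/|S| = 0.8213 (leading).

(a) P = 0.6468 W  (b) Q = -0.4493 VAR  (c) S = 0.7875 VA  (d) PF = 0.8213 (leading)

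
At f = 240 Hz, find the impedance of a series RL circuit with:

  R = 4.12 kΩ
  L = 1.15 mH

Step 1 — Angular frequency: ω = 2π·f = 2π·240 = 1508 rad/s.
Step 2 — Component impedances:
  R: Z = R = 4120 Ω
  L: Z = jωL = j·1508·0.00115 = 0 + j1.734 Ω
Step 3 — Series combination: Z_total = R + L = 4120 + j1.734 Ω = 4120∠0.0° Ω.

Z = 4120 + j1.734 Ω = 4120∠0.0° Ω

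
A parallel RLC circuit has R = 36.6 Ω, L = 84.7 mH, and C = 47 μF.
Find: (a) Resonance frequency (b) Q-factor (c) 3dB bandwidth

Step 1 — Resonance: ω₀ = 1/√(LC) = 1/√(0.0847·4.7e-05) = 501.2 rad/s.
Step 2 — f₀ = ω₀/(2π) = 79.77 Hz.
Step 3 — Parallel Q: Q = R/(ω₀L) = 36.6/(501.2·0.0847) = 0.8622.
Step 4 — Bandwidth: Δω = ω₀/Q = 581.3 rad/s; BW = Δω/(2π) = 92.52 Hz.

(a) f₀ = 79.77 Hz  (b) Q = 0.8622  (c) BW = 92.52 Hz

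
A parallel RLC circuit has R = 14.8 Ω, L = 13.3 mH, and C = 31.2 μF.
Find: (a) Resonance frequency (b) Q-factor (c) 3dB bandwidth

Step 1 — Resonance: ω₀ = 1/√(LC) = 1/√(0.0133·3.12e-05) = 1552 rad/s.
Step 2 — f₀ = ω₀/(2π) = 247.1 Hz.
Step 3 — Parallel Q: Q = R/(ω₀L) = 14.8/(1552·0.0133) = 0.7168.
Step 4 — Bandwidth: Δω = ω₀/Q = 2166 rad/s; BW = Δω/(2π) = 344.7 Hz.

(a) f₀ = 247.1 Hz  (b) Q = 0.7168  (c) BW = 344.7 Hz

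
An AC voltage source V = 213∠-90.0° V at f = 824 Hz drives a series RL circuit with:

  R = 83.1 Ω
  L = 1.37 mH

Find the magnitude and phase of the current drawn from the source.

Step 1 — Angular frequency: ω = 2π·f = 2π·824 = 5177 rad/s.
Step 2 — Component impedances:
  R: Z = R = 83.1 Ω
  L: Z = jωL = j·5177·0.00137 = 0 + j7.093 Ω
Step 3 — Series combination: Z_total = R + L = 83.1 + j7.093 Ω = 83.4∠4.9° Ω.
Step 4 — Source phasor: V = 213∠-90.0° V = 0 - j213 V.
Step 5 — Ohm's law: I = V / Z_total = (0 - j213) / (83.1 + j7.093) = -0.2172 - j2.545 A.
Step 6 — Convert to polar: |I| = 2.554 A, ∠I = -94.9°.

I = 2.554∠-94.9° A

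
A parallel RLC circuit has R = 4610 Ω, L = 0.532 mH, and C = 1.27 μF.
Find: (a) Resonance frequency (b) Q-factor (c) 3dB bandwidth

Step 1 — Resonance: ω₀ = 1/√(LC) = 1/√(0.000532·1.27e-06) = 3.847e+04 rad/s.
Step 2 — f₀ = ω₀/(2π) = 6123 Hz.
Step 3 — Parallel Q: Q = R/(ω₀L) = 4610/(3.847e+04·0.000532) = 225.2.
Step 4 — Bandwidth: Δω = ω₀/Q = 170.8 rad/s; BW = Δω/(2π) = 27.18 Hz.

(a) f₀ = 6123 Hz  (b) Q = 225.2  (c) BW = 27.18 Hz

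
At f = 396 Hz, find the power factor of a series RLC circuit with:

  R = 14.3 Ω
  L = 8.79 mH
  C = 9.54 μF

Step 1 — Angular frequency: ω = 2π·f = 2π·396 = 2488 rad/s.
Step 2 — Component impedances:
  R: Z = R = 14.3 Ω
  L: Z = jωL = j·2488·0.00879 = 0 + j21.87 Ω
  C: Z = 1/(jωC) = -j/(ω·C) = 0 - j42.13 Ω
Step 3 — Series combination: Z_total = R + L + C = 14.3 - j20.26 Ω = 24.8∠-54.8° Ω.
Step 4 — Power factor: PF = cos(φ) = Re(Z)/|Z| = 14.3/24.797 = 0.5767.
Step 5 — Type: Im(Z) = -20.26 ⇒ leading (phase φ = -54.8°).

PF = 0.5767 (leading, φ = -54.8°)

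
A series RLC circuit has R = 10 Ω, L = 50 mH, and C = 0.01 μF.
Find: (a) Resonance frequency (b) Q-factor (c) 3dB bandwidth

Step 1 — Resonance: ω₀ = 1/√(LC) = 1/√(0.05·1e-08) = 4.472e+04 rad/s.
Step 2 — f₀ = ω₀/(2π) = 7118 Hz.
Step 3 — Series Q: Q = ω₀L/R = 4.472e+04·0.05/10 = 223.6.
Step 4 — Bandwidth: Δω = ω₀/Q = 200 rad/s; BW = Δω/(2π) = 31.83 Hz.

(a) f₀ = 7118 Hz  (b) Q = 223.6  (c) BW = 31.83 Hz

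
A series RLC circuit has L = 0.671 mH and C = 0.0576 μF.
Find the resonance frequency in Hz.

Step 1 — Resonance condition Im(Z)=0 gives ω₀ = 1/√(LC).
Step 2 — ω₀ = 1/√(0.000671·5.76e-08) = 1.609e+05 rad/s.
Step 3 — f₀ = ω₀/(2π) = 2.56e+04 Hz.

f₀ = 2.56e+04 Hz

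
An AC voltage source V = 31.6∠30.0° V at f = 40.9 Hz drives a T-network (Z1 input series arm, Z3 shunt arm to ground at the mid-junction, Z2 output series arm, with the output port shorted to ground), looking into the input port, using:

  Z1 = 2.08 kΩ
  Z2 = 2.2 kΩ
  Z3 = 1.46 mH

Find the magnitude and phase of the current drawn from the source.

Step 1 — Angular frequency: ω = 2π·f = 2π·40.9 = 257 rad/s.
Step 2 — Component impedances:
  Z1: Z = R = 2080 Ω
  Z2: Z = R = 2200 Ω
  Z3: Z = jωL = j·257·0.00146 = 0 + j0.3752 Ω
Step 3 — With the output port shorted to ground, the output series arm Z2 runs from the junction to ground; the shunt arm Z3 also runs from the junction to ground. They appear in parallel: Z3 || Z2 = 6.399e-05 + j0.3752 Ω.
Step 4 — Series with input arm Z1: Z_in = Z1 + (Z3 || Z2) = 2080 + j0.3752 Ω = 2080∠0.0° Ω.
Step 5 — Source phasor: V = 31.6∠30.0° V = 27.37 + j15.8 V.
Step 6 — Ohm's law: I = V / Z_total = (27.37 + j15.8) / (2080 + j0.3752) = 0.01316 + j0.007594 A.
Step 7 — Convert to polar: |I| = 0.01519 A, ∠I = 30.0°.

I = 0.01519∠30.0° A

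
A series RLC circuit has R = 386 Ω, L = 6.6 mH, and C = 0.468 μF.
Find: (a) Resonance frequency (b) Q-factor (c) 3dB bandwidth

Step 1 — Resonance condition Im(Z)=0 gives ω₀ = 1/√(LC).
Step 2 — ω₀ = 1/√(0.0066·4.68e-07) = 1.799e+04 rad/s.
Step 3 — f₀ = ω₀/(2π) = 2864 Hz.
Step 4 — Series Q: Q = ω₀L/R = 1.799e+04·0.0066/386 = 0.3077.
Step 5 — 3dB bandwidth: Δω = ω₀/Q = 5.848e+04 rad/s; BW = Δω/(2π) = 9308 Hz.

(a) f₀ = 2864 Hz  (b) Q = 0.3077  (c) BW = 9308 Hz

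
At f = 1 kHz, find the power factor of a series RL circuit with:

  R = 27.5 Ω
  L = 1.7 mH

Step 1 — Angular frequency: ω = 2π·f = 2π·1000 = 6283 rad/s.
Step 2 — Component impedances:
  R: Z = R = 27.5 Ω
  L: Z = jωL = j·6283·0.0017 = 0 + j10.68 Ω
Step 3 — Series combination: Z_total = R + L = 27.5 + j10.68 Ω = 29.5∠21.2° Ω.
Step 4 — Power factor: PF = cos(φ) = Re(Z)/|Z| = 27.5/29.5 = 0.9322.
Step 5 — Type: Im(Z) = 10.68 ⇒ lagging (phase φ = 21.2°).

PF = 0.9322 (lagging, φ = 21.2°)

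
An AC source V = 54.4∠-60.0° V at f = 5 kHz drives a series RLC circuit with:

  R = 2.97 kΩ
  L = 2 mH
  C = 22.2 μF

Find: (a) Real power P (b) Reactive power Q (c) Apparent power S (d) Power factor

Step 1 — Angular frequency: ω = 2π·f = 2π·5000 = 3.142e+04 rad/s.
Step 2 — Component impedances:
  R: Z = R = 2970 Ω
  L: Z = jωL = j·3.142e+04·0.002 = 0 + j62.83 Ω
  C: Z = 1/(jωC) = -j/(ω·C) = 0 - j1.434 Ω
Step 3 — Series combination: Z_total = R + L + C = 2970 + j61.4 Ω = 2971∠1.2° Ω.
Step 4 — Source phasor: V = 54.4∠-60.0° V = 27.2 - j47.11 V.
Step 5 — Current: I = V / Z = 0.008827 - j0.01605 A = 0.01831∠-61.2° A.
Step 6 — Complex power: S = V·I* = 0.996 + j0.02059 VA.
Step 7 — Real power: P = Re(S) = 0.996 W.
Step 8 — Reactive power: Q = Im(S) = 0.02059 VAR.
Step 9 — Apparent power: |S| = 0.9962 VA.
Step 10 — Power factor: PF = P/|S| = 0.9998 (lagging).

(a) P = 0.996 W  (b) Q = 0.02059 VAR  (c) S = 0.9962 VA  (d) PF = 0.9998 (lagging)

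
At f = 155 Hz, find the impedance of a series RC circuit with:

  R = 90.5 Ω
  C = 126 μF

Step 1 — Angular frequency: ω = 2π·f = 2π·155 = 973.9 rad/s.
Step 2 — Component impedances:
  R: Z = R = 90.5 Ω
  C: Z = 1/(jωC) = -j/(ω·C) = 0 - j8.149 Ω
Step 3 — Series combination: Z_total = R + C = 90.5 - j8.149 Ω = 90.87∠-5.1° Ω.

Z = 90.5 - j8.149 Ω = 90.87∠-5.1° Ω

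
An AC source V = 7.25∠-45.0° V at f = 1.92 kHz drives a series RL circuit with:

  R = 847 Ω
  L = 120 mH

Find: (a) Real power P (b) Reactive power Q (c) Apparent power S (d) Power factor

Step 1 — Angular frequency: ω = 2π·f = 2π·1920 = 1.206e+04 rad/s.
Step 2 — Component impedances:
  R: Z = R = 847 Ω
  L: Z = jωL = j·1.206e+04·0.12 = 0 + j1448 Ω
Step 3 — Series combination: Z_total = R + L = 847 + j1448 Ω = 1677∠59.7° Ω.
Step 4 — Source phasor: V = 7.25∠-45.0° V = 5.127 - j5.127 V.
Step 5 — Current: I = V / Z = -0.001095 - j0.004182 A = 0.004323∠-104.7° A.
Step 6 — Complex power: S = V·I* = 0.01583 + j0.02705 VA.
Step 7 — Real power: P = Re(S) = 0.01583 W.
Step 8 — Reactive power: Q = Im(S) = 0.02705 VAR.
Step 9 — Apparent power: |S| = 0.03134 VA.
Step 10 — Power factor: PF = P/|S| = 0.505 (lagging).

(a) P = 0.01583 W  (b) Q = 0.02705 VAR  (c) S = 0.03134 VA  (d) PF = 0.505 (lagging)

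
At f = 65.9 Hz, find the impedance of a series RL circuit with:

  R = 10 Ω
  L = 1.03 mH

Step 1 — Angular frequency: ω = 2π·f = 2π·65.9 = 414.1 rad/s.
Step 2 — Component impedances:
  R: Z = R = 10 Ω
  L: Z = jωL = j·414.1·0.00103 = 0 + j0.4265 Ω
Step 3 — Series combination: Z_total = R + L = 10 + j0.4265 Ω = 10.01∠2.4° Ω.

Z = 10 + j0.4265 Ω = 10.01∠2.4° Ω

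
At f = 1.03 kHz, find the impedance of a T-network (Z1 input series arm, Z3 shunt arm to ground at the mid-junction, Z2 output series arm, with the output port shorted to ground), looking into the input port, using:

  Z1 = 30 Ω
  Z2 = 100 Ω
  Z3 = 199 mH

Step 1 — Angular frequency: ω = 2π·f = 2π·1030 = 6472 rad/s.
Step 2 — Component impedances:
  Z1: Z = R = 30 Ω
  Z2: Z = R = 100 Ω
  Z3: Z = jωL = j·6472·0.199 = 0 + j1288 Ω
Step 3 — With the output port shorted to ground, the output series arm Z2 runs from the junction to ground; the shunt arm Z3 also runs from the junction to ground. They appear in parallel: Z3 || Z2 = 99.4 + j7.718 Ω.
Step 4 — Series with input arm Z1: Z_in = Z1 + (Z3 || Z2) = 129.4 + j7.718 Ω = 129.6∠3.4° Ω.

Z = 129.4 + j7.718 Ω = 129.6∠3.4° Ω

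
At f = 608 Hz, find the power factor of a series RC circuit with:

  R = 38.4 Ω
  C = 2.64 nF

Step 1 — Angular frequency: ω = 2π·f = 2π·608 = 3820 rad/s.
Step 2 — Component impedances:
  R: Z = R = 38.4 Ω
  C: Z = 1/(jωC) = -j/(ω·C) = 0 - j9.915e+04 Ω
Step 3 — Series combination: Z_total = R + C = 38.4 - j9.915e+04 Ω = 9.915e+04∠-90.0° Ω.
Step 4 — Power factor: PF = cos(φ) = Re(Z)/|Z| = 38.4/9.915e+04 = 0.0003873.
Step 5 — Type: Im(Z) = -9.915e+04 ⇒ leading (phase φ = -90.0°).

PF = 0.0003873 (leading, φ = -90.0°)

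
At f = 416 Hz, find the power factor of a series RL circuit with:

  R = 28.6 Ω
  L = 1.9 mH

Step 1 — Angular frequency: ω = 2π·f = 2π·416 = 2614 rad/s.
Step 2 — Component impedances:
  R: Z = R = 28.6 Ω
  L: Z = jωL = j·2614·0.0019 = 0 + j4.966 Ω
Step 3 — Series combination: Z_total = R + L = 28.6 + j4.966 Ω = 29.03∠9.9° Ω.
Step 4 — Power factor: PF = cos(φ) = Re(Z)/|Z| = 28.6/29.028 = 0.9853.
Step 5 — Type: Im(Z) = 4.966 ⇒ lagging (phase φ = 9.9°).

PF = 0.9853 (lagging, φ = 9.9°)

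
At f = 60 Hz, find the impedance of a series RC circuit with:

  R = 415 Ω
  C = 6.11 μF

Step 1 — Angular frequency: ω = 2π·f = 2π·60 = 377 rad/s.
Step 2 — Component impedances:
  R: Z = R = 415 Ω
  C: Z = 1/(jωC) = -j/(ω·C) = 0 - j434.1 Ω
Step 3 — Series combination: Z_total = R + C = 415 - j434.1 Ω = 600.6∠-46.3° Ω.

Z = 415 - j434.1 Ω = 600.6∠-46.3° Ω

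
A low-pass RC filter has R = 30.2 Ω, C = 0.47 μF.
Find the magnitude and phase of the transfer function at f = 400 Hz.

Step 1 — Angular frequency: ω = 2π·400 = 2513 rad/s.
Step 2 — Transfer function: H(jω) = 1/(1 + jωRC).
Step 3 — Denominator: 1 + jωRC = 1 + j·2513·30.2·4.7e-07 = 1 + j0.03567.
Step 4 — H = 0.9987 - j0.03563.
Step 5 — Magnitude: |H| = 0.9994 (-0.0 dB); phase: φ = -2.0°.

|H| = 0.9994 (-0.0 dB), φ = -2.0°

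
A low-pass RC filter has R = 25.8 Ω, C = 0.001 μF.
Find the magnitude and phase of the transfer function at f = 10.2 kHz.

Step 1 — Angular frequency: ω = 2π·1.02e+04 = 6.409e+04 rad/s.
Step 2 — Transfer function: H(jω) = 1/(1 + jωRC).
Step 3 — Denominator: 1 + jωRC = 1 + j·6.409e+04·25.8·1e-09 = 1 + j0.001653.
Step 4 — H = 1 - j0.001653.
Step 5 — Magnitude: |H| = 1 (-0.0 dB); phase: φ = -0.1°.

|H| = 1 (-0.0 dB), φ = -0.1°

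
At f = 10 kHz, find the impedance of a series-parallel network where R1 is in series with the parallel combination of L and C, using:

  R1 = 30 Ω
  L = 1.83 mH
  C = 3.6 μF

Step 1 — Angular frequency: ω = 2π·f = 2π·1e+04 = 6.283e+04 rad/s.
Step 2 — Component impedances:
  R1: Z = R = 30 Ω
  L: Z = jωL = j·6.283e+04·0.00183 = 0 + j115 Ω
  C: Z = 1/(jωC) = -j/(ω·C) = 0 - j4.421 Ω
Step 3 — Parallel branch: L || C = 1/(1/L + 1/C) = 0 - j4.598 Ω.
Step 4 — Series with R1: Z_total = R1 + (L || C) = 30 - j4.598 Ω = 30.35∠-8.7° Ω.

Z = 30 - j4.598 Ω = 30.35∠-8.7° Ω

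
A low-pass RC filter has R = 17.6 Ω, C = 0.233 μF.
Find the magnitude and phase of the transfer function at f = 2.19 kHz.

Step 1 — Angular frequency: ω = 2π·2190 = 1.376e+04 rad/s.
Step 2 — Transfer function: H(jω) = 1/(1 + jωRC).
Step 3 — Denominator: 1 + jωRC = 1 + j·1.376e+04·17.6·2.33e-07 = 1 + j0.05643.
Step 4 — H = 0.9968 - j0.05625.
Step 5 — Magnitude: |H| = 0.9984 (-0.0 dB); phase: φ = -3.2°.

|H| = 0.9984 (-0.0 dB), φ = -3.2°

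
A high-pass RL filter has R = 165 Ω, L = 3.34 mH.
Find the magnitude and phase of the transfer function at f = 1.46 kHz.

Step 1 — Angular frequency: ω = 2π·1460 = 9173 rad/s.
Step 2 — Transfer function: H(jω) = jωL/(R + jωL).
Step 3 — Numerator jωL = j·30.64; denominator R + jωL = 165 + j30.64.
Step 4 — H = 0.03333 + j0.1795.
Step 5 — Magnitude: |H| = 0.1826 (-14.8 dB); phase: φ = 79.5°.

|H| = 0.1826 (-14.8 dB), φ = 79.5°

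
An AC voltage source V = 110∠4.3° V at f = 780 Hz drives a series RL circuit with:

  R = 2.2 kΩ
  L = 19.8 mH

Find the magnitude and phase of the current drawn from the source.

Step 1 — Angular frequency: ω = 2π·f = 2π·780 = 4901 rad/s.
Step 2 — Component impedances:
  R: Z = R = 2200 Ω
  L: Z = jωL = j·4901·0.0198 = 0 + j97.04 Ω
Step 3 — Series combination: Z_total = R + L = 2200 + j97.04 Ω = 2202∠2.5° Ω.
Step 4 — Source phasor: V = 110∠4.3° V = 109.7 + j8.248 V.
Step 5 — Ohm's law: I = V / Z_total = (109.7 + j8.248) / (2200 + j97.04) = 0.04993 + j0.001547 A.
Step 6 — Convert to polar: |I| = 0.04995 A, ∠I = 1.8°.

I = 0.04995∠1.8° A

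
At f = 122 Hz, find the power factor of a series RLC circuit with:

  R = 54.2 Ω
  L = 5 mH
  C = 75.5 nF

Step 1 — Angular frequency: ω = 2π·f = 2π·122 = 766.5 rad/s.
Step 2 — Component impedances:
  R: Z = R = 54.2 Ω
  L: Z = jωL = j·766.5·0.005 = 0 + j3.833 Ω
  C: Z = 1/(jωC) = -j/(ω·C) = 0 - j1.728e+04 Ω
Step 3 — Series combination: Z_total = R + L + C = 54.2 - j1.727e+04 Ω = 1.728e+04∠-89.8° Ω.
Step 4 — Power factor: PF = cos(φ) = Re(Z)/|Z| = 54.2/1.728e+04 = 0.003137.
Step 5 — Type: Im(Z) = -1.727e+04 ⇒ leading (phase φ = -89.8°).

PF = 0.003137 (leading, φ = -89.8°)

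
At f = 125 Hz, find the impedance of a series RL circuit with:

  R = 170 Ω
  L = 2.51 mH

Step 1 — Angular frequency: ω = 2π·f = 2π·125 = 785.4 rad/s.
Step 2 — Component impedances:
  R: Z = R = 170 Ω
  L: Z = jωL = j·785.4·0.00251 = 0 + j1.971 Ω
Step 3 — Series combination: Z_total = R + L = 170 + j1.971 Ω = 170∠0.7° Ω.

Z = 170 + j1.971 Ω = 170∠0.7° Ω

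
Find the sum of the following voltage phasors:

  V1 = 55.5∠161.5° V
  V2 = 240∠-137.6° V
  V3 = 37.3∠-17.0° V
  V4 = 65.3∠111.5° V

Step 1 — Convert each phasor to rectangular form:
  V1 = 55.5·(cos(161.5°) + j·sin(161.5°)) = -52.63 + j17.61 V
  V2 = 240·(cos(-137.6°) + j·sin(-137.6°)) = -177.2 - j161.8 V
  V3 = 37.3·(cos(-17.0°) + j·sin(-17.0°)) = 35.67 - j10.91 V
  V4 = 65.3·(cos(111.5°) + j·sin(111.5°)) = -23.93 + j60.76 V
Step 2 — Sum components: V_total = -218.1 - j94.37 V.
Step 3 — Convert to polar: |V_total| = 237.7 V, ∠V_total = -156.6°.

V_total = 237.7∠-156.6° V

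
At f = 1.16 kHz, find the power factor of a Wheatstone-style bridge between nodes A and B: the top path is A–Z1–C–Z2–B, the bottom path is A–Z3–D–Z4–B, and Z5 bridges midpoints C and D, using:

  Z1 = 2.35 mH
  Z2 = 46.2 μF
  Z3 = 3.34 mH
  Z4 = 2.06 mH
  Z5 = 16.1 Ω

Step 1 — Angular frequency: ω = 2π·f = 2π·1160 = 7288 rad/s.
Step 2 — Component impedances:
  Z1: Z = jωL = j·7288·0.00235 = 0 + j17.13 Ω
  Z2: Z = 1/(jωC) = -j/(ω·C) = 0 - j2.97 Ω
  Z3: Z = jωL = j·7288·0.00334 = 0 + j24.34 Ω
  Z4: Z = jωL = j·7288·0.00206 = 0 + j15.01 Ω
  Z5: Z = R = 16.1 Ω
Step 3 — Bridge requires nodal analysis (the Z5 bridge couples midpoints C and D, so the two paths cannot be reduced to a simple series/parallel combination). Setting node B to ground and injecting 1 A at node A, the 3-node admittance system at A, C, D solves to V_A = Z_AB = 1.762 + j9.391 Ω = 9.555∠79.4° Ω.
Step 4 — Power factor: PF = cos(φ) = Re(Z)/|Z| = 1.762/9.555 = 0.1844.
Step 5 — Type: Im(Z) = 9.391 ⇒ lagging (phase φ = 79.4°).

PF = 0.1844 (lagging, φ = 79.4°)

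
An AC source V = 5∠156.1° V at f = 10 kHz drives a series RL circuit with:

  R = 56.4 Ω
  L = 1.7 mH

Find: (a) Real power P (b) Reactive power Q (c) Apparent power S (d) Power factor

Step 1 — Angular frequency: ω = 2π·f = 2π·1e+04 = 6.283e+04 rad/s.
Step 2 — Component impedances:
  R: Z = R = 56.4 Ω
  L: Z = jωL = j·6.283e+04·0.0017 = 0 + j106.8 Ω
Step 3 — Series combination: Z_total = R + L = 56.4 + j106.8 Ω = 120.8∠62.2° Ω.
Step 4 — Source phasor: V = 5∠156.1° V = -4.571 + j2.026 V.
Step 5 — Current: I = V / Z = -0.002841 + j0.0413 A = 0.04139∠93.9° A.
Step 6 — Complex power: S = V·I* = 0.09664 + j0.183 VA.
Step 7 — Real power: P = Re(S) = 0.09664 W.
Step 8 — Reactive power: Q = Im(S) = 0.183 VAR.
Step 9 — Apparent power: |S| = 0.207 VA.
Step 10 — Power factor: PF = P/|S| = 0.4669 (lagging).

(a) P = 0.09664 W  (b) Q = 0.183 VAR  (c) S = 0.207 VA  (d) PF = 0.4669 (lagging)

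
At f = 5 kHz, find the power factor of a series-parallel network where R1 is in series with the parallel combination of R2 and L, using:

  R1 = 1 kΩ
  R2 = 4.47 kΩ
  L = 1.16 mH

Step 1 — Angular frequency: ω = 2π·f = 2π·5000 = 3.142e+04 rad/s.
Step 2 — Component impedances:
  R1: Z = R = 1000 Ω
  R2: Z = R = 4470 Ω
  L: Z = jωL = j·3.142e+04·0.00116 = 0 + j36.44 Ω
Step 3 — Parallel branch: R2 || L = 1/(1/R2 + 1/L) = 0.2971 + j36.44 Ω.
Step 4 — Series with R1: Z_total = R1 + (R2 || L) = 1000 + j36.44 Ω = 1001∠2.1° Ω.
Step 5 — Power factor: PF = cos(φ) = Re(Z)/|Z| = 1000.3/1001 = 0.9993.
Step 6 — Type: Im(Z) = 36.44 ⇒ lagging (phase φ = 2.1°).

PF = 0.9993 (lagging, φ = 2.1°)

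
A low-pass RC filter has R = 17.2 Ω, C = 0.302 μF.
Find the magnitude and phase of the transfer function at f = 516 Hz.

Step 1 — Angular frequency: ω = 2π·516 = 3242 rad/s.
Step 2 — Transfer function: H(jω) = 1/(1 + jωRC).
Step 3 — Denominator: 1 + jωRC = 1 + j·3242·17.2·3.02e-07 = 1 + j0.01684.
Step 4 — H = 0.9997 - j0.01684.
Step 5 — Magnitude: |H| = 0.9999 (-0.0 dB); phase: φ = -1.0°.

|H| = 0.9999 (-0.0 dB), φ = -1.0°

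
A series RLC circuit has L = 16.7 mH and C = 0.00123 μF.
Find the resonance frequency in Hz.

Step 1 — Resonance condition Im(Z)=0 gives ω₀ = 1/√(LC).
Step 2 — ω₀ = 1/√(0.0167·1.23e-09) = 2.206e+05 rad/s.
Step 3 — f₀ = ω₀/(2π) = 3.512e+04 Hz.

f₀ = 3.512e+04 Hz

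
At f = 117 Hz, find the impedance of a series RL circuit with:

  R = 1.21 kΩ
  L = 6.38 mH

Step 1 — Angular frequency: ω = 2π·f = 2π·117 = 735.1 rad/s.
Step 2 — Component impedances:
  R: Z = R = 1210 Ω
  L: Z = jωL = j·735.1·0.00638 = 0 + j4.69 Ω
Step 3 — Series combination: Z_total = R + L = 1210 + j4.69 Ω = 1210∠0.2° Ω.

Z = 1210 + j4.69 Ω = 1210∠0.2° Ω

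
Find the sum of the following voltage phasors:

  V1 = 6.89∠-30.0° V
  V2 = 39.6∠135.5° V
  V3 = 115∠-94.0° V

Step 1 — Convert each phasor to rectangular form:
  V1 = 6.89·(cos(-30.0°) + j·sin(-30.0°)) = 5.967 - j3.445 V
  V2 = 39.6·(cos(135.5°) + j·sin(135.5°)) = -28.24 + j27.76 V
  V3 = 115·(cos(-94.0°) + j·sin(-94.0°)) = -8.022 - j114.7 V
Step 2 — Sum components: V_total = -30.3 - j90.41 V.
Step 3 — Convert to polar: |V_total| = 95.35 V, ∠V_total = -108.5°.

V_total = 95.35∠-108.5° V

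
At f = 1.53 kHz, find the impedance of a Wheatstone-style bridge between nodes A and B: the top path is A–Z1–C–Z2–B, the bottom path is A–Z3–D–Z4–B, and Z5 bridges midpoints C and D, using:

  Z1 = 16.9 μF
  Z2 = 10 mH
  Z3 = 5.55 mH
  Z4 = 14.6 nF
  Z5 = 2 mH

Step 1 — Angular frequency: ω = 2π·f = 2π·1530 = 9613 rad/s.
Step 2 — Component impedances:
  Z1: Z = 1/(jωC) = -j/(ω·C) = 0 - j6.155 Ω
  Z2: Z = jωL = j·9613·0.01 = 0 + j96.13 Ω
  Z3: Z = jωL = j·9613·0.00555 = 0 + j53.35 Ω
  Z4: Z = 1/(jωC) = -j/(ω·C) = 0 - j7125 Ω
  Z5: Z = jωL = j·9613·0.002 = 0 + j19.23 Ω
Step 3 — Bridge requires nodal analysis (the Z5 bridge couples midpoints C and D, so the two paths cannot be reduced to a simple series/parallel combination). Setting node B to ground and injecting 1 A at node A, the 3-node admittance system at A, C, D solves to V_A = Z_AB = 0 + j90.68 Ω = 90.68∠90.0° Ω.

Z = 0 + j90.68 Ω = 90.68∠90.0° Ω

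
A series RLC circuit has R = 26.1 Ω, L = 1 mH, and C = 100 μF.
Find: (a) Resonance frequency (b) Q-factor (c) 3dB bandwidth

Step 1 — Resonance condition Im(Z)=0 gives ω₀ = 1/√(LC).
Step 2 — ω₀ = 1/√(0.001·0.0001) = 3162 rad/s.
Step 3 — f₀ = ω₀/(2π) = 503.3 Hz.
Step 4 — Series Q: Q = ω₀L/R = 3162·0.001/26.1 = 0.1212.
Step 5 — 3dB bandwidth: Δω = ω₀/Q = 2.61e+04 rad/s; BW = Δω/(2π) = 4154 Hz.

(a) f₀ = 503.3 Hz  (b) Q = 0.1212  (c) BW = 4154 Hz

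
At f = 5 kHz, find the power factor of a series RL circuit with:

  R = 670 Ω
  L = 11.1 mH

Step 1 — Angular frequency: ω = 2π·f = 2π·5000 = 3.142e+04 rad/s.
Step 2 — Component impedances:
  R: Z = R = 670 Ω
  L: Z = jωL = j·3.142e+04·0.0111 = 0 + j348.7 Ω
Step 3 — Series combination: Z_total = R + L = 670 + j348.7 Ω = 755.3∠27.5° Ω.
Step 4 — Power factor: PF = cos(φ) = Re(Z)/|Z| = 670/755.32 = 0.887.
Step 5 — Type: Im(Z) = 348.7 ⇒ lagging (phase φ = 27.5°).

PF = 0.887 (lagging, φ = 27.5°)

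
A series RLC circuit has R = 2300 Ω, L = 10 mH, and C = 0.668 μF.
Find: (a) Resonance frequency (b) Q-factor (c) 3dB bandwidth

Step 1 — Resonance: ω₀ = 1/√(LC) = 1/√(0.01·6.68e-07) = 1.224e+04 rad/s.
Step 2 — f₀ = ω₀/(2π) = 1947 Hz.
Step 3 — Series Q: Q = ω₀L/R = 1.224e+04·0.01/2300 = 0.0532.
Step 4 — Bandwidth: Δω = ω₀/Q = 2.3e+05 rad/s; BW = Δω/(2π) = 3.661e+04 Hz.

(a) f₀ = 1947 Hz  (b) Q = 0.0532  (c) BW = 3.661e+04 Hz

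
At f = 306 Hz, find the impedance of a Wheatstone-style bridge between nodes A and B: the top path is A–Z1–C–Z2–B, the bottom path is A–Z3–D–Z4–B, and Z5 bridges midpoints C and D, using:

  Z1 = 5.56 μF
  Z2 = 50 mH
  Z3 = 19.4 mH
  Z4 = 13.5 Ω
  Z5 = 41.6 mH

Step 1 — Angular frequency: ω = 2π·f = 2π·306 = 1923 rad/s.
Step 2 — Component impedances:
  Z1: Z = 1/(jωC) = -j/(ω·C) = 0 - j93.55 Ω
  Z2: Z = jωL = j·1923·0.05 = 0 + j96.13 Ω
  Z3: Z = jωL = j·1923·0.0194 = 0 + j37.3 Ω
  Z4: Z = R = 13.5 Ω
  Z5: Z = jωL = j·1923·0.0416 = 0 + j79.98 Ω
Step 3 — Bridge requires nodal analysis (the Z5 bridge couples midpoints C and D, so the two paths cannot be reduced to a simple series/parallel combination). Setting node B to ground and injecting 1 A at node A, the 3-node admittance system at A, C, D solves to V_A = Z_AB = 72.76 + j137.3 Ω = 155.4∠62.1° Ω.

Z = 72.76 + j137.3 Ω = 155.4∠62.1° Ω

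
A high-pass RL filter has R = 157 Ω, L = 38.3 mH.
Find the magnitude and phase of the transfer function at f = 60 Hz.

Step 1 — Angular frequency: ω = 2π·60 = 377 rad/s.
Step 2 — Transfer function: H(jω) = jωL/(R + jωL).
Step 3 — Numerator jωL = j·14.44; denominator R + jωL = 157 + j14.44.
Step 4 — H = 0.008387 + j0.0912.
Step 5 — Magnitude: |H| = 0.09158 (-20.8 dB); phase: φ = 84.7°.

|H| = 0.09158 (-20.8 dB), φ = 84.7°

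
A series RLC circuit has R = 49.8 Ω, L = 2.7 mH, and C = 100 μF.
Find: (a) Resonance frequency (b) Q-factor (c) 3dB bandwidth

Step 1 — Resonance condition Im(Z)=0 gives ω₀ = 1/√(LC).
Step 2 — ω₀ = 1/√(0.0027·0.0001) = 1925 rad/s.
Step 3 — f₀ = ω₀/(2π) = 306.3 Hz.
Step 4 — Series Q: Q = ω₀L/R = 1925·0.0027/49.8 = 0.1043.
Step 5 — 3dB bandwidth: Δω = ω₀/Q = 1.844e+04 rad/s; BW = Δω/(2π) = 2936 Hz.

(a) f₀ = 306.3 Hz  (b) Q = 0.1043  (c) BW = 2936 Hz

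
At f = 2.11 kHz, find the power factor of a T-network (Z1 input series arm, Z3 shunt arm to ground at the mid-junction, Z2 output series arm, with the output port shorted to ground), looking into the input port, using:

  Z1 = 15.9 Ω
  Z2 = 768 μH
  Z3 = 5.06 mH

Step 1 — Angular frequency: ω = 2π·f = 2π·2110 = 1.326e+04 rad/s.
Step 2 — Component impedances:
  Z1: Z = R = 15.9 Ω
  Z2: Z = jωL = j·1.326e+04·0.000768 = 0 + j10.18 Ω
  Z3: Z = jωL = j·1.326e+04·0.00506 = 0 + j67.08 Ω
Step 3 — With the output port shorted to ground, the output series arm Z2 runs from the junction to ground; the shunt arm Z3 also runs from the junction to ground. They appear in parallel: Z3 || Z2 = 0 + j8.84 Ω.
Step 4 — Series with input arm Z1: Z_in = Z1 + (Z3 || Z2) = 15.9 + j8.84 Ω = 18.19∠29.1° Ω.
Step 5 — Power factor: PF = cos(φ) = Re(Z)/|Z| = 15.9/18.192 = 0.874.
Step 6 — Type: Im(Z) = 8.84 ⇒ lagging (phase φ = 29.1°).

PF = 0.874 (lagging, φ = 29.1°)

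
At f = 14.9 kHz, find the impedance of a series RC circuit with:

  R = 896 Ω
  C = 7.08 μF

Step 1 — Angular frequency: ω = 2π·f = 2π·1.49e+04 = 9.362e+04 rad/s.
Step 2 — Component impedances:
  R: Z = R = 896 Ω
  C: Z = 1/(jωC) = -j/(ω·C) = 0 - j1.509 Ω
Step 3 — Series combination: Z_total = R + C = 896 - j1.509 Ω = 896∠-0.1° Ω.

Z = 896 - j1.509 Ω = 896∠-0.1° Ω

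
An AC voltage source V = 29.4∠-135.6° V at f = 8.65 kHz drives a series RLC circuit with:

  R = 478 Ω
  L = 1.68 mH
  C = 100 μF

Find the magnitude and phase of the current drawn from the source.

Step 1 — Angular frequency: ω = 2π·f = 2π·8650 = 5.435e+04 rad/s.
Step 2 — Component impedances:
  R: Z = R = 478 Ω
  L: Z = jωL = j·5.435e+04·0.00168 = 0 + j91.31 Ω
  C: Z = 1/(jωC) = -j/(ω·C) = 0 - j0.184 Ω
Step 3 — Series combination: Z_total = R + L + C = 478 + j91.12 Ω = 486.6∠10.8° Ω.
Step 4 — Source phasor: V = 29.4∠-135.6° V = -21.01 - j20.57 V.
Step 5 — Ohm's law: I = V / Z_total = (-21.01 - j20.57) / (478 + j91.12) = -0.05032 - j0.03344 A.
Step 6 — Convert to polar: |I| = 0.06042 A, ∠I = -146.4°.

I = 0.06042∠-146.4° A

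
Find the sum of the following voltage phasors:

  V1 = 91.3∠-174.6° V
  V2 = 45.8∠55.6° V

Step 1 — Convert each phasor to rectangular form:
  V1 = 91.3·(cos(-174.6°) + j·sin(-174.6°)) = -90.89 - j8.592 V
  V2 = 45.8·(cos(55.6°) + j·sin(55.6°)) = 25.88 + j37.79 V
Step 2 — Sum components: V_total = -65.02 + j29.2 V.
Step 3 — Convert to polar: |V_total| = 71.27 V, ∠V_total = 155.8°.

V_total = 71.27∠155.8° V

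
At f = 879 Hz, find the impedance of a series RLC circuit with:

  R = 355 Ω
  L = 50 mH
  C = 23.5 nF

Step 1 — Angular frequency: ω = 2π·f = 2π·879 = 5523 rad/s.
Step 2 — Component impedances:
  R: Z = R = 355 Ω
  L: Z = jωL = j·5523·0.05 = 0 + j276.1 Ω
  C: Z = 1/(jωC) = -j/(ω·C) = 0 - j7705 Ω
Step 3 — Series combination: Z_total = R + L + C = 355 - j7429 Ω = 7437∠-87.3° Ω.

Z = 355 - j7429 Ω = 7437∠-87.3° Ω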